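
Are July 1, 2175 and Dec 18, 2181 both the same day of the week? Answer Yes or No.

From Jul 1, 2175 to Dec 18, 2181 is 2362 days.
2362 mod 7 = 3, so they are different weekdays.
(Jul 1, 2175 is a Saturday; Dec 18, 2181 is a Tuesday.)

No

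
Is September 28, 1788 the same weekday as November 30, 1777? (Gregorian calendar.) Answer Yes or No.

From Nov 30, 1777 to Sep 28, 1788 is 3955 days.
3955 mod 7 = 0, so they are the same weekday.
(Nov 30, 1777 is a Sunday; Sep 28, 1788 is a Sunday.)

Yes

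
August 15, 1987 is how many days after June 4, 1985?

Jun 4, 1985 → Jun 4, 1986: 365 days.
Jun 4, 1986 → Jun 4, 1987: 365 days.
Jun 4, 1987 → Jul 4, 1987: 30 days (June has 30).
Jul 4, 1987 → Aug 4, 1987: 31 days (July has 31).
Aug 4, 1987 → Aug 15, 1987: 11 days.
Total: 802 days.

802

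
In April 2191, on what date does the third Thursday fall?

April 1, 2191 is a Friday.
The first Thursday is therefore April 7 (6 days later).
The third Thursday is 7 + 2×7 = April 21.

April 21, 2191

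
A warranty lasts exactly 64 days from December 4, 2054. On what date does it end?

February 6, 2055

Dec has 31 days: +28 → Jan 1, 2055 (36 left).
Jan has 31 days: +31 → Feb 1, 2055 (5 left).
+5 → Feb 6, 2055.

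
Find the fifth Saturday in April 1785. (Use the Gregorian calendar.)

April 30, 1785

April 1, 1785 is a Friday.
The first Saturday is therefore April 2 (1 days later).
The fifth Saturday is 2 + 4×7 = April 30.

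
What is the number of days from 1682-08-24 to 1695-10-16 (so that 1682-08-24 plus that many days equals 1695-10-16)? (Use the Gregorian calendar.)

Aug 24, 1682 → Aug 24, 1683: 365 days.
Aug 24, 1683 → Aug 24, 1684: 366 days (Feb 29, 1684 is in that span).
Aug 24, 1684 → Aug 24, 1685: 365 days.
Aug 24, 1685 → Aug 24, 1686: 365 days.
Aug 24, 1686 → Aug 24, 1687: 365 days.
Aug 24, 1687 → Aug 24, 1688: 366 days (Feb 29, 1688 is in that span).
Aug 24, 1688 → Aug 24, 1689: 365 days.
Aug 24, 1689 → Aug 24, 1690: 365 days.
Aug 24, 1690 → Aug 24, 1691: 365 days.
Aug 24, 1691 → Aug 24, 1692: 366 days (Feb 29, 1692 is in that span).
Aug 24, 1692 → Aug 24, 1693: 365 days.
Aug 24, 1693 → Aug 24, 1694: 365 days.
Aug 24, 1694 → Aug 24, 1695: 365 days.
Aug 24, 1695 → Sep 24, 1695: 31 days (August has 31).
Sep 24, 1695 → Oct 16, 1695: 22 days.
Total: 4801 days.

4801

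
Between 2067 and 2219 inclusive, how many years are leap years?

Multiples of 4 in [2067,2219]: 38.
Of those, multiples of 100: 2 (not leap unless ÷400).
Multiples of 400: 0.
Leap years = 38 − 2 + 0 = 36.

36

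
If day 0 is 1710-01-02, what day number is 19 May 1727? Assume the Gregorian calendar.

6346

Jan 2, 1710 → Jan 2, 1711: 365 days.
Jan 2, 1711 → Jan 2, 1712: 365 days.
Jan 2, 1712 → Jan 2, 1713: 366 days (Feb 29, 1712 is in that span).
Jan 2, 1713 → Jan 2, 1714: 365 days.
Jan 2, 1714 → Jan 2, 1715: 365 days.
Jan 2, 1715 → Jan 2, 1716: 365 days.
Jan 2, 1716 → Jan 2, 1717: 366 days (Feb 29, 1716 is in that span).
Jan 2, 1717 → Jan 2, 1718: 365 days.
Jan 2, 1718 → Jan 2, 1719: 365 days.
Jan 2, 1719 → Jan 2, 1720: 365 days.
Jan 2, 1720 → Jan 2, 1721: 366 days (Feb 29, 1720 is in that span).
Jan 2, 1721 → Jan 2, 1722: 365 days.
Jan 2, 1722 → Jan 2, 1723: 365 days.
Jan 2, 1723 → Jan 2, 1724: 365 days.
Jan 2, 1724 → Jan 2, 1725: 366 days (Feb 29, 1724 is in that span).
Jan 2, 1725 → Jan 2, 1726: 365 days.
Jan 2, 1726 → Jan 2, 1727: 365 days.
Jan 2, 1727 → Feb 2, 1727: 31 days (January has 31).
Feb 2, 1727 → Mar 2, 1727: 28 days (February has 28).
Mar 2, 1727 → Apr 2, 1727: 31 days (March has 31).
Apr 2, 1727 → May 2, 1727: 30 days (April has 30).
May 2, 1727 → May 19, 1727: 17 days.
Total: 6346 days.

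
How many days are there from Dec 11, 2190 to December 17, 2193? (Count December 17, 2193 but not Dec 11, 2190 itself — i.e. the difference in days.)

1102

Dec 11, 2190 → Dec 11, 2191: 365 days.
Dec 11, 2191 → Dec 11, 2192: 366 days (Feb 29, 2192 is in that span).
Dec 11, 2192 → Jan 11, 2193: 31 days (December has 31).
Jan 11, 2193 → Feb 11, 2193: 31 days (January has 31).
Feb 11, 2193 → Mar 11, 2193: 28 days (February has 28).
Mar 11, 2193 → Apr 11, 2193: 31 days (March has 31).
Apr 11, 2193 → May 11, 2193: 30 days (April has 30).
May 11, 2193 → Jun 11, 2193: 31 days (May has 31).
Jun 11, 2193 → Jul 11, 2193: 30 days (June has 30).
Jul 11, 2193 → Aug 11, 2193: 31 days (July has 31).
Aug 11, 2193 → Sep 11, 2193: 31 days (August has 31).
Sep 11, 2193 → Oct 11, 2193: 30 days (September has 30).
Oct 11, 2193 → Nov 11, 2193: 31 days (October has 31).
Nov 11, 2193 → Dec 11, 2193: 30 days (November has 30).
Dec 11, 2193 → Dec 17, 2193: 6 days.
Total: 1102 days.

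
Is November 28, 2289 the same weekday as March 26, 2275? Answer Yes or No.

From Mar 26, 2275 to Nov 28, 2289 is 5361 days.
5361 mod 7 = 6, so they are different weekdays.
(Mar 26, 2275 is a Friday; Nov 28, 2289 is a Thursday.)

No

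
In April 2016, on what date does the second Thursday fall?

April 14, 2016

April 1, 2016 is a Friday.
The first Thursday is therefore April 7 (6 days later).
The second Thursday is 7 + 1×7 = April 14.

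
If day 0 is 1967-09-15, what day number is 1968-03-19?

Sep 15, 1967 → Oct 15, 1967: 30 days (September has 30).
Oct 15, 1967 → Nov 15, 1967: 31 days (October has 31).
Nov 15, 1967 → Dec 15, 1967: 30 days (November has 30).
Dec 15, 1967 → Jan 15, 1968: 31 days (December has 31).
Jan 15, 1968 → Feb 15, 1968: 31 days (January has 31).
Feb 15, 1968 → Mar 15, 1968: 29 days (February has 29).
Mar 15, 1968 → Mar 19, 1968: 4 days.
Total: 186 days.

186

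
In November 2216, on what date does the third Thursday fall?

November 1, 2216 is a Friday.
The first Thursday is therefore November 7 (6 days later).
The third Thursday is 7 + 2×7 = November 21.

November 21, 2216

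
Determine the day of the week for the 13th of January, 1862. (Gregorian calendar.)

Monday

Doomsday rule: the anchor day for the 1800s is Friday. For year 62: 62÷12 = 5 r 2, and 2÷4 = 0, so 5+2+0 = 7.
Friday + 7 ≡ Friday — that's 1862's doomsday.
In January the doomsday date is Jan 3 (1862 is not a leap year).
Jan 13 is 10 days after Jan 3; 10 mod 7 = 3, so Friday + 3 = Monday.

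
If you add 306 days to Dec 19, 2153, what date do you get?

October 21, 2154

Dec has 31 days: +13 → Jan 1, 2154 (293 left).
Jan has 31 days: +31 → Feb 1, 2154 (262 left).
Feb has 28 days: +28 → Mar 1, 2154 (234 left).
Mar has 31 days: +31 → Apr 1, 2154 (203 left).
Apr has 30 days: +30 → May 1, 2154 (173 left).
May has 31 days: +31 → Jun 1, 2154 (142 left).
Jun has 30 days: +30 → Jul 1, 2154 (112 left).
Jul has 31 days: +31 → Aug 1, 2154 (81 left).
Aug has 31 days: +31 → Sep 1, 2154 (50 left).
Sep has 30 days: +30 → Oct 1, 2154 (20 left).
+20 → Oct 21, 2154.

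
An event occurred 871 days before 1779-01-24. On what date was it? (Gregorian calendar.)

−365 (one year) → Jan 24, 1778 (506 left).
−365 (one year) → Jan 24, 1777 (141 left).
−24 → Dec 31, 1776 (end of Dec, 31 days; 117 left).
−31 → Nov 30, 1776 (end of Nov, 30 days; 86 left).
−30 → Oct 31, 1776 (end of Oct, 31 days; 56 left).
−31 → Sep 30, 1776 (end of Sep, 30 days; 25 left).
−25 → Sep 5, 1776.

September 5, 1776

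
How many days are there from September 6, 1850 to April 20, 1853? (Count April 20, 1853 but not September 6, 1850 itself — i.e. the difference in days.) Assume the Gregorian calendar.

957

Sep 6, 1850 → Sep 6, 1851: 365 days.
Sep 6, 1851 → Sep 6, 1852: 366 days (Feb 29, 1852 is in that span).
Sep 6, 1852 → Oct 6, 1852: 30 days (September has 30).
Oct 6, 1852 → Nov 6, 1852: 31 days (October has 31).
Nov 6, 1852 → Dec 6, 1852: 30 days (November has 30).
Dec 6, 1852 → Jan 6, 1853: 31 days (December has 31).
Jan 6, 1853 → Feb 6, 1853: 31 days (January has 31).
Feb 6, 1853 → Mar 6, 1853: 28 days (February has 28).
Mar 6, 1853 → Apr 6, 1853: 31 days (March has 31).
Apr 6, 1853 → Apr 20, 1853: 14 days.
Total: 957 days.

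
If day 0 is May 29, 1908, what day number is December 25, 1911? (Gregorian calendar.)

1305

May 29, 1908 → May 29, 1909: 365 days.
May 29, 1909 → May 29, 1910: 365 days.
May 29, 1910 → May 29, 1911: 365 days.
May 29, 1911 → Jun 29, 1911: 31 days (May has 31).
Jun 29, 1911 → Jul 29, 1911: 30 days (June has 30).
Jul 29, 1911 → Aug 29, 1911: 31 days (July has 31).
Aug 29, 1911 → Sep 29, 1911: 31 days (August has 31).
Sep 29, 1911 → Oct 29, 1911: 30 days (September has 30).
Oct 29, 1911 → Nov 29, 1911: 31 days (October has 31).
Nov 29, 1911 → Dec 25, 1911: 26 days.
Total: 1305 days.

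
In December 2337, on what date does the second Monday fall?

December 1, 2337 is a Wednesday.
The first Monday is therefore December 6 (5 days later).
The second Monday is 6 + 1×7 = December 13.

December 13, 2337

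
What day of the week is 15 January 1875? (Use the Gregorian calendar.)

Doomsday rule: the anchor day for the 1800s is Friday. For year 75: 75÷12 = 6 r 3, and 3÷4 = 0, so 6+3+0 = 9.
Friday + 9 ≡ Sunday — that's 1875's doomsday.
In January the doomsday date is Jan 3 (1875 is not a leap year).
Jan 15 is 12 days after Jan 3; 12 mod 7 = 5, so Sunday + 5 = Friday.

Friday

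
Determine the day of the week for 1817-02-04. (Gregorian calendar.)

Doomsday rule: the anchor day for the 1800s is Friday. For year 17: 17÷12 = 1 r 5, and 5÷4 = 1, so 1+5+1 = 7.
Friday + 7 ≡ Friday — that's 1817's doomsday.
In February the doomsday date is Feb 28 (1817 is not a leap year).
Feb 4 is 24 days before Feb 28; 24 mod 7 = 3, so Friday − 3 = Tuesday.

Tuesday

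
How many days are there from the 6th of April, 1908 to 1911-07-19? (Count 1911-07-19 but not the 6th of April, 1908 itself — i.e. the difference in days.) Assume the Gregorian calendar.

1199

Apr 6, 1908 → Apr 6, 1909: 365 days.
Apr 6, 1909 → Apr 6, 1910: 365 days.
Apr 6, 1910 → Apr 6, 1911: 365 days.
Apr 6, 1911 → May 6, 1911: 30 days (April has 30).
May 6, 1911 → Jun 6, 1911: 31 days (May has 31).
Jun 6, 1911 → Jul 6, 1911: 30 days (June has 30).
Jul 6, 1911 → Jul 19, 1911: 13 days.
Total: 1199 days.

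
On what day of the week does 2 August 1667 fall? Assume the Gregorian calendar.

Doomsday rule: the anchor day for the 1600s is Tuesday. For year 67: 67÷12 = 5 r 7, and 7÷4 = 1, so 5+7+1 = 13.
Tuesday + 13 ≡ Monday — that's 1667's doomsday.
In August the doomsday date is Aug 8.
Aug 2 is 6 days before Aug 8; 6 mod 7 = 6, so Monday − 6 = Tuesday.

Tuesday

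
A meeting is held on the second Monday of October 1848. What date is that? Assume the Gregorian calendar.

October 1, 1848 is a Sunday.
The first Monday is therefore October 2 (1 days later).
The second Monday is 2 + 1×7 = October 9.

October 9, 1848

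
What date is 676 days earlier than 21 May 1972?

−366 (one year; includes Feb 29, 1972) → May 21, 1971 (310 left).
−21 → Apr 30, 1971 (end of Apr, 30 days; 289 left).
−30 → Mar 31, 1971 (end of Mar, 31 days; 259 left).
−31 → Feb 28, 1971 (end of Feb, 28 days; 228 left).
−28 → Jan 31, 1971 (end of Jan, 31 days; 200 left).
−31 → Dec 31, 1970 (end of Dec, 31 days; 169 left).
−31 → Nov 30, 1970 (end of Nov, 30 days; 138 left).
−30 → Oct 31, 1970 (end of Oct, 31 days; 108 left).
−31 → Sep 30, 1970 (end of Sep, 30 days; 77 left).
−30 → Aug 31, 1970 (end of Aug, 31 days; 47 left).
−31 → Jul 31, 1970 (end of Jul, 31 days; 16 left).
−16 → Jul 15, 1970.

July 15, 1970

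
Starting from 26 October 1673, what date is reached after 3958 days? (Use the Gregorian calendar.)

+365 (one year) → Oct 26, 1674 (3593 left).
+365 (one year) → Oct 26, 1675 (3228 left).
+366 (one year; includes Feb 29, 1676) → Oct 26, 1676 (2862 left).
+365 (one year) → Oct 26, 1677 (2497 left).
+365 (one year) → Oct 26, 1678 (2132 left).
+365 (one year) → Oct 26, 1679 (1767 left).
+366 (one year; includes Feb 29, 1680) → Oct 26, 1680 (1401 left).
+365 (one year) → Oct 26, 1681 (1036 left).
+365 (one year) → Oct 26, 1682 (671 left).
+365 (one year) → Oct 26, 1683 (306 left).
Oct has 31 days: +6 → Nov 1, 1683 (300 left).
Nov has 30 days: +30 → Dec 1, 1683 (270 left).
Dec has 31 days: +31 → Jan 1, 1684 (239 left).
Jan has 31 days: +31 → Feb 1, 1684 (208 left).
Feb has 29 days: +29 → Mar 1, 1684 (179 left).
Mar has 31 days: +31 → Apr 1, 1684 (148 left).
Apr has 30 days: +30 → May 1, 1684 (118 left).
May has 31 days: +31 → Jun 1, 1684 (87 left).
Jun has 30 days: +30 → Jul 1, 1684 (57 left).
Jul has 31 days: +31 → Aug 1, 1684 (26 left).
+26 → Aug 27, 1684.

August 27, 1684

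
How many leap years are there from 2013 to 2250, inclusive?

57

Multiples of 4 in [2013,2250]: 59.
Of those, multiples of 100: 2 (not leap unless ÷400).
Multiples of 400: 0.
Leap years = 59 − 2 + 0 = 57.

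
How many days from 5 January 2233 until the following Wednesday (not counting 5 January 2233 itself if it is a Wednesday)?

4

Jan 5, 2233 is a Saturday.
From Saturday to the next Wednesday is 4 days.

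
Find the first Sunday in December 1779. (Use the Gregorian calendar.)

December 5, 1779

December 1, 1779 is a Wednesday.
The first Sunday is therefore December 5 (4 days later).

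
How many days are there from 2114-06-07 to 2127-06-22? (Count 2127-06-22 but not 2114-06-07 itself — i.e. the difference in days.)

Jun 7, 2114 → Jun 7, 2115: 365 days.
Jun 7, 2115 → Jun 7, 2116: 366 days (Feb 29, 2116 is in that span).
Jun 7, 2116 → Jun 7, 2117: 365 days.
Jun 7, 2117 → Jun 7, 2118: 365 days.
Jun 7, 2118 → Jun 7, 2119: 365 days.
Jun 7, 2119 → Jun 7, 2120: 366 days (Feb 29, 2120 is in that span).
Jun 7, 2120 → Jun 7, 2121: 365 days.
Jun 7, 2121 → Jun 7, 2122: 365 days.
Jun 7, 2122 → Jun 7, 2123: 365 days.
Jun 7, 2123 → Jun 7, 2124: 366 days (Feb 29, 2124 is in that span).
Jun 7, 2124 → Jun 7, 2125: 365 days.
Jun 7, 2125 → Jun 7, 2126: 365 days.
Jun 7, 2126 → Jul 7, 2126: 30 days (June has 30).
Jul 7, 2126 → Aug 7, 2126: 31 days (July has 31).
Aug 7, 2126 → Sep 7, 2126: 31 days (August has 31).
Sep 7, 2126 → Oct 7, 2126: 30 days (September has 30).
Oct 7, 2126 → Nov 7, 2126: 31 days (October has 31).
Nov 7, 2126 → Dec 7, 2126: 30 days (November has 30).
Dec 7, 2126 → Jan 7, 2127: 31 days (December has 31).
Jan 7, 2127 → Feb 7, 2127: 31 days (January has 31).
Feb 7, 2127 → Mar 7, 2127: 28 days (February has 28).
Mar 7, 2127 → Apr 7, 2127: 31 days (March has 31).
Apr 7, 2127 → May 7, 2127: 30 days (April has 30).
May 7, 2127 → Jun 7, 2127: 31 days (May has 31).
Jun 7, 2127 → Jun 22, 2127: 15 days.
Total: 4763 days.

4763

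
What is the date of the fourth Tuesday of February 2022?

February 1, 2022 is a Tuesday.
The first Tuesday is therefore February 1 (same day).
The fourth Tuesday is 1 + 3×7 = February 22.

February 22, 2022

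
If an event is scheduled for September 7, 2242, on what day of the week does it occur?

Wednesday

Doomsday rule: the anchor day for the 2200s is Friday. For year 42: 42÷12 = 3 r 6, and 6÷4 = 1, so 3+6+1 = 10.
Friday + 10 ≡ Monday — that's 2242's doomsday.
In September the doomsday date is Sep 5.
Sep 7 is 2 days after Sep 5; 2 mod 7 = 2, so Monday + 2 = Wednesday.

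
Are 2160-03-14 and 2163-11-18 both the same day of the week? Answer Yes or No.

From Mar 14, 2160 to Nov 18, 2163 is 1344 days.
1344 mod 7 = 0, so they are the same weekday.
(Mar 14, 2160 is a Friday; Nov 18, 2163 is a Friday.)

Yes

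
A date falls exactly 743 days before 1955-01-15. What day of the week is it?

First find the weekday of Jan 15, 1955. Doomsday rule: the anchor day for the 1900s is Wednesday. For year 55: 55÷12 = 4 r 7, and 7÷4 = 1, so 4+7+1 = 12.
Wednesday + 12 ≡ Monday — that's 1955's doomsday.
In January the doomsday date is Jan 3 (1955 is not a leap year).
Jan 15 is 12 days after Jan 3; 12 mod 7 = 5, so Monday + 5 = Saturday.
743 mod 7 = 1, so 743 days before a Saturday is Saturday − 1 = Friday.

Friday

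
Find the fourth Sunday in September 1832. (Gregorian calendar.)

September 23, 1832

September 1, 1832 is a Saturday.
The first Sunday is therefore September 2 (1 days later).
The fourth Sunday is 2 + 3×7 = September 23.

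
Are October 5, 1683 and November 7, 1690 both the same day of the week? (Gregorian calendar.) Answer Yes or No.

Yes

From Oct 5, 1683 to Nov 7, 1690 is 2590 days.
2590 mod 7 = 0, so they are the same weekday.
(Oct 5, 1683 is a Tuesday; Nov 7, 1690 is a Tuesday.)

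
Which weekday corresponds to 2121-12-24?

Wednesday

Doomsday rule: the anchor day for the 2100s is Sunday. For year 21: 21÷12 = 1 r 9, and 9÷4 = 2, so 1+9+2 = 12.
Sunday + 12 ≡ Friday — that's 2121's doomsday.
In December the doomsday date is Dec 12.
Dec 24 is 12 days after Dec 12; 12 mod 7 = 5, so Friday + 5 = Wednesday.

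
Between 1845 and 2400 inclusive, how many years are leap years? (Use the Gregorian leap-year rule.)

135

Multiples of 4 in [1845,2400]: 139.
Of those, multiples of 100: 6 (not leap unless ÷400).
Multiples of 400: 2.
Leap years = 139 − 6 + 2 = 135.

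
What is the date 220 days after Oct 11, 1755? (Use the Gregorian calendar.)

Oct has 31 days: +21 → Nov 1, 1755 (199 left).
Nov has 30 days: +30 → Dec 1, 1755 (169 left).
Dec has 31 days: +31 → Jan 1, 1756 (138 left).
Jan has 31 days: +31 → Feb 1, 1756 (107 left).
Feb has 29 days: +29 → Mar 1, 1756 (78 left).
Mar has 31 days: +31 → Apr 1, 1756 (47 left).
Apr has 30 days: +30 → May 1, 1756 (17 left).
+17 → May 18, 1756.

May 18, 1756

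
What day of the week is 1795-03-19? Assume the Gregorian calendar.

Thursday

Doomsday rule: the anchor day for the 1700s is Sunday. For year 95: 95÷12 = 7 r 11, and 11÷4 = 2, so 7+11+2 = 20.
Sunday + 20 ≡ Saturday — that's 1795's doomsday.
In March the doomsday date is Mar 14.
Mar 19 is 5 days after Mar 14; 5 mod 7 = 5, so Saturday + 5 = Thursday.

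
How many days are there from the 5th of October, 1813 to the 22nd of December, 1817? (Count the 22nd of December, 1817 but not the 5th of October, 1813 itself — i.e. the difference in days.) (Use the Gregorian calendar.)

1539

Oct 5, 1813 → Oct 5, 1814: 365 days.
Oct 5, 1814 → Oct 5, 1815: 365 days.
Oct 5, 1815 → Oct 5, 1816: 366 days (Feb 29, 1816 is in that span).
Oct 5, 1816 → Oct 5, 1817: 365 days.
Oct 5, 1817 → Nov 5, 1817: 31 days (October has 31).
Nov 5, 1817 → Dec 5, 1817: 30 days (November has 30).
Dec 5, 1817 → Dec 22, 1817: 17 days.
Total: 1539 days.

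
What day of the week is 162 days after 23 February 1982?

Wednesday

First find the weekday of Feb 23, 1982. Doomsday rule: the anchor day for the 1900s is Wednesday. For year 82: 82÷12 = 6 r 10, and 10÷4 = 2, so 6+10+2 = 18.
Wednesday + 18 ≡ Sunday — that's 1982's doomsday.
In February the doomsday date is Feb 28 (1982 is not a leap year).
Feb 23 is 5 days before Feb 28; 5 mod 7 = 5, so Sunday − 5 = Tuesday.
162 mod 7 = 1, so 162 days after a Tuesday is Tuesday + 1 = Wednesday.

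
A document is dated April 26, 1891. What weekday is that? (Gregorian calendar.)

Doomsday rule: the anchor day for the 1800s is Friday. For year 91: 91÷12 = 7 r 7, and 7÷4 = 1, so 7+7+1 = 15.
Friday + 15 ≡ Saturday — that's 1891's doomsday.
In April the doomsday date is Apr 4.
Apr 26 is 22 days after Apr 4; 22 mod 7 = 1, so Saturday + 1 = Sunday.

Sunday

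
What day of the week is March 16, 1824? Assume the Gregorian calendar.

Tuesday

Doomsday rule: the anchor day for the 1800s is Friday. For year 24: 24÷12 = 2 r 0, and 0÷4 = 0, so 2+0+0 = 2.
Friday + 2 ≡ Sunday — that's 1824's doomsday.
In March the doomsday date is Mar 14.
Mar 16 is 2 days after Mar 14; 2 mod 7 = 2, so Sunday + 2 = Tuesday.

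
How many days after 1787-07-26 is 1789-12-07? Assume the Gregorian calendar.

Jul 26, 1787 → Jul 26, 1788: 366 days (Feb 29, 1788 is in that span).
Jul 26, 1788 → Jul 26, 1789: 365 days.
Jul 26, 1789 → Aug 26, 1789: 31 days (July has 31).
Aug 26, 1789 → Sep 26, 1789: 31 days (August has 31).
Sep 26, 1789 → Oct 26, 1789: 30 days (September has 30).
Oct 26, 1789 → Nov 26, 1789: 31 days (October has 31).
Nov 26, 1789 → Dec 7, 1789: 11 days.
Total: 865 days.

865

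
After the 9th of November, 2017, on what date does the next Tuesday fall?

Nov 9, 2017 is a Thursday.
From Thursday to the next Tuesday is 5 days.
Nov 9, 2017 + 5 = Nov 14, 2017.

November 14, 2017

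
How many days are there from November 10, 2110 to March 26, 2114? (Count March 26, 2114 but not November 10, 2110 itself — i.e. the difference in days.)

1232

Nov 10, 2110 → Nov 10, 2111: 365 days.
Nov 10, 2111 → Nov 10, 2112: 366 days (Feb 29, 2112 is in that span).
Nov 10, 2112 → Nov 10, 2113: 365 days.
Nov 10, 2113 → Dec 10, 2113: 30 days (November has 30).
Dec 10, 2113 → Jan 10, 2114: 31 days (December has 31).
Jan 10, 2114 → Feb 10, 2114: 31 days (January has 31).
Feb 10, 2114 → Mar 10, 2114: 28 days (February has 28).
Mar 10, 2114 → Mar 26, 2114: 16 days.
Total: 1232 days.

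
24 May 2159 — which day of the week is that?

Thursday

Doomsday rule: the anchor day for the 2100s is Sunday. For year 59: 59÷12 = 4 r 11, and 11÷4 = 2, so 4+11+2 = 17.
Sunday + 17 ≡ Wednesday — that's 2159's doomsday.
In May the doomsday date is May 9.
May 24 is 15 days after May 9; 15 mod 7 = 1, so Wednesday + 1 = Thursday.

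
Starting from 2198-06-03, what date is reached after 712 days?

+365 (one year) → Jun 3, 2199 (347 left).
Jun has 30 days: +28 → Jul 1, 2199 (319 left).
Jul has 31 days: +31 → Aug 1, 2199 (288 left).
Aug has 31 days: +31 → Sep 1, 2199 (257 left).
Sep has 30 days: +30 → Oct 1, 2199 (227 left).
Oct has 31 days: +31 → Nov 1, 2199 (196 left).
Nov has 30 days: +30 → Dec 1, 2199 (166 left).
Dec has 31 days: +31 → Jan 1, 2200 (135 left).
Jan has 31 days: +31 → Feb 1, 2200 (104 left).
Feb has 28 days: +28 → Mar 1, 2200 (76 left).
Mar has 31 days: +31 → Apr 1, 2200 (45 left).
Apr has 30 days: +30 → May 1, 2200 (15 left).
+15 → May 16, 2200.

May 16, 2200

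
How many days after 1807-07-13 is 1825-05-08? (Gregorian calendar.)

6509

Jul 13, 1807 → Jul 13, 1808: 366 days (Feb 29, 1808 is in that span).
Jul 13, 1808 → Jul 13, 1809: 365 days.
Jul 13, 1809 → Jul 13, 1810: 365 days.
Jul 13, 1810 → Jul 13, 1811: 365 days.
Jul 13, 1811 → Jul 13, 1812: 366 days (Feb 29, 1812 is in that span).
Jul 13, 1812 → Jul 13, 1813: 365 days.
Jul 13, 1813 → Jul 13, 1814: 365 days.
Jul 13, 1814 → Jul 13, 1815: 365 days.
Jul 13, 1815 → Jul 13, 1816: 366 days (Feb 29, 1816 is in that span).
Jul 13, 1816 → Jul 13, 1817: 365 days.
Jul 13, 1817 → Jul 13, 1818: 365 days.
Jul 13, 1818 → Jul 13, 1819: 365 days.
Jul 13, 1819 → Jul 13, 1820: 366 days (Feb 29, 1820 is in that span).
Jul 13, 1820 → Jul 13, 1821: 365 days.
Jul 13, 1821 → Jul 13, 1822: 365 days.
Jul 13, 1822 → Jul 13, 1823: 365 days.
Jul 13, 1823 → Jul 13, 1824: 366 days (Feb 29, 1824 is in that span).
Jul 13, 1824 → Aug 13, 1824: 31 days (July has 31).
Aug 13, 1824 → Sep 13, 1824: 31 days (August has 31).
Sep 13, 1824 → Oct 13, 1824: 30 days (September has 30).
Oct 13, 1824 → Nov 13, 1824: 31 days (October has 31).
Nov 13, 1824 → Dec 13, 1824: 30 days (November has 30).
Dec 13, 1824 → Jan 13, 1825: 31 days (December has 31).
Jan 13, 1825 → Feb 13, 1825: 31 days (January has 31).
Feb 13, 1825 → Mar 13, 1825: 28 days (February has 28).
Mar 13, 1825 → Apr 13, 1825: 31 days (March has 31).
Apr 13, 1825 → May 8, 1825: 25 days.
Total: 6509 days.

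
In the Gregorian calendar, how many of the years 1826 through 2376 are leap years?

Multiples of 4 in [1826,2376]: 138.
Of those, multiples of 100: 5 (not leap unless ÷400).
Multiples of 400: 1.
Leap years = 138 − 5 + 1 = 134.

134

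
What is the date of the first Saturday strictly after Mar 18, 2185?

Mar 18, 2185 is a Friday.
From Friday to the next Saturday is 1 day.
Mar 18, 2185 + 1 = Mar 19, 2185.

March 19, 2185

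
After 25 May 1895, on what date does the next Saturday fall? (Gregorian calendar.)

June 1, 1895

May 25, 1895 is a Saturday.
From Saturday to the next Saturday is 7 days.
May 25, 1895 + 7 = Jun 1, 1895.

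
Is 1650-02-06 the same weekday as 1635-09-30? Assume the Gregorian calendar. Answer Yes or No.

From Sep 30, 1635 to Feb 6, 1650 is 5243 days.
5243 mod 7 = 0, so they are the same weekday.
(Sep 30, 1635 is a Sunday; Feb 6, 1650 is a Sunday.)

Yes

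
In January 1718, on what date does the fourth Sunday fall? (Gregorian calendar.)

January 23, 1718

January 1, 1718 is a Saturday.
The first Sunday is therefore January 2 (1 days later).
The fourth Sunday is 2 + 3×7 = January 23.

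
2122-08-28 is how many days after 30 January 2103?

Jan 30, 2103 → Jan 30, 2104: 365 days.
Jan 30, 2104 → Jan 30, 2105: 366 days (Feb 29, 2104 is in that span).
Jan 30, 2105 → Jan 30, 2106: 365 days.
Jan 30, 2106 → Jan 30, 2107: 365 days.
Jan 30, 2107 → Jan 30, 2108: 365 days.
Jan 30, 2108 → Jan 30, 2109: 366 days (Feb 29, 2108 is in that span).
Jan 30, 2109 → Jan 30, 2110: 365 days.
Jan 30, 2110 → Jan 30, 2111: 365 days.
Jan 30, 2111 → Jan 30, 2112: 365 days.
Jan 30, 2112 → Jan 30, 2113: 366 days (Feb 29, 2112 is in that span).
Jan 30, 2113 → Jan 30, 2114: 365 days.
Jan 30, 2114 → Jan 30, 2115: 365 days.
Jan 30, 2115 → Jan 30, 2116: 365 days.
Jan 30, 2116 → Jan 30, 2117: 366 days (Feb 29, 2116 is in that span).
Jan 30, 2117 → Jan 30, 2118: 365 days.
Jan 30, 2118 → Jan 30, 2119: 365 days.
Jan 30, 2119 → Jan 30, 2120: 365 days.
Jan 30, 2120 → Jan 30, 2121: 366 days (Feb 29, 2120 is in that span).
Jan 30, 2121 → Jan 30, 2122: 365 days.
Jan 30, 2122 → Feb 28, 2122: 29 days (January has 31).
Feb 28, 2122 → Mar 28, 2122: 28 days (February has 28).
Mar 28, 2122 → Apr 28, 2122: 31 days (March has 31).
Apr 28, 2122 → May 28, 2122: 30 days (April has 30).
May 28, 2122 → Jun 28, 2122: 31 days (May has 31).
Jun 28, 2122 → Jul 28, 2122: 30 days (June has 30).
Jul 28, 2122 → Aug 28, 2122: 31 days.
Total: 7150 days.

7150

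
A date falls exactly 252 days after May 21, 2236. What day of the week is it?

May 21, 2236 is a Saturday.
252 mod 7 = 0, so 252 days after a Saturday is Saturday + 0 = Saturday.

Saturday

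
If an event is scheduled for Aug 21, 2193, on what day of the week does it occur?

Wednesday

Doomsday rule: the anchor day for the 2100s is Sunday. For year 93: 93÷12 = 7 r 9, and 9÷4 = 2, so 7+9+2 = 18.
Sunday + 18 ≡ Thursday — that's 2193's doomsday.
In August the doomsday date is Aug 8.
Aug 21 is 13 days after Aug 8; 13 mod 7 = 6, so Thursday + 6 = Wednesday.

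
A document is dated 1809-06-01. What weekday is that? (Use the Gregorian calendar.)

Thursday

Doomsday rule: the anchor day for the 1800s is Friday. For year 09: 9÷12 = 0 r 9, and 9÷4 = 2, so 0+9+2 = 11.
Friday + 11 ≡ Tuesday — that's 1809's doomsday.
In June the doomsday date is Jun 6.
Jun 1 is 5 days before Jun 6; 5 mod 7 = 5, so Tuesday − 5 = Thursday.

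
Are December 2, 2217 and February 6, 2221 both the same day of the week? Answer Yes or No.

Yes

From Dec 2, 2217 to Feb 6, 2221 is 1162 days.
1162 mod 7 = 0, so they are the same weekday.
(Dec 2, 2217 is a Tuesday; Feb 6, 2221 is a Tuesday.)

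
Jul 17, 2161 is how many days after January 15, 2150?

4201

Jan 15, 2150 → Jan 15, 2151: 365 days.
Jan 15, 2151 → Jan 15, 2152: 365 days.
Jan 15, 2152 → Jan 15, 2153: 366 days (Feb 29, 2152 is in that span).
Jan 15, 2153 → Jan 15, 2154: 365 days.
Jan 15, 2154 → Jan 15, 2155: 365 days.
Jan 15, 2155 → Jan 15, 2156: 365 days.
Jan 15, 2156 → Jan 15, 2157: 366 days (Feb 29, 2156 is in that span).
Jan 15, 2157 → Jan 15, 2158: 365 days.
Jan 15, 2158 → Jan 15, 2159: 365 days.
Jan 15, 2159 → Jan 15, 2160: 365 days.
Jan 15, 2160 → Jan 15, 2161: 366 days (Feb 29, 2160 is in that span).
Jan 15, 2161 → Feb 15, 2161: 31 days (January has 31).
Feb 15, 2161 → Mar 15, 2161: 28 days (February has 28).
Mar 15, 2161 → Apr 15, 2161: 31 days (March has 31).
Apr 15, 2161 → May 15, 2161: 30 days (April has 30).
May 15, 2161 → Jun 15, 2161: 31 days (May has 31).
Jun 15, 2161 → Jul 15, 2161: 30 days (June has 30).
Jul 15, 2161 → Jul 17, 2161: 2 days.
Total: 4201 days.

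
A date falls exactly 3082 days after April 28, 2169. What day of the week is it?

Sunday

First find the weekday of Apr 28, 2169. Doomsday rule: the anchor day for the 2100s is Sunday. For year 69: 69÷12 = 5 r 9, and 9÷4 = 2, so 5+9+2 = 16.
Sunday + 16 ≡ Tuesday — that's 2169's doomsday.
In April the doomsday date is Apr 4.
Apr 28 is 24 days after Apr 4; 24 mod 7 = 3, so Tuesday + 3 = Friday.
3082 mod 7 = 2, so 3082 days after a Friday is Friday + 2 = Sunday.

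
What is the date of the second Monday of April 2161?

April 1, 2161 is a Wednesday.
The first Monday is therefore April 6 (5 days later).
The second Monday is 6 + 1×7 = April 13.

April 13, 2161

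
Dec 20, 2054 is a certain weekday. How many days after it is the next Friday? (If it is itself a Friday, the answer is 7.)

5

Dec 20, 2054 is a Sunday.
From Sunday to the next Friday is 5 days.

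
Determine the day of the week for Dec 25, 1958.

Doomsday rule: the anchor day for the 1900s is Wednesday. For year 58: 58÷12 = 4 r 10, and 10÷4 = 2, so 4+10+2 = 16.
Wednesday + 16 ≡ Friday — that's 1958's doomsday.
In December the doomsday date is Dec 12.
Dec 25 is 13 days after Dec 12; 13 mod 7 = 6, so Friday + 6 = Thursday.

Thursday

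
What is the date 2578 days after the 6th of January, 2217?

January 28, 2224

+365 (one year) → Jan 6, 2218 (2213 left).
+365 (one year) → Jan 6, 2219 (1848 left).
+365 (one year) → Jan 6, 2220 (1483 left).
+366 (one year; includes Feb 29, 2220) → Jan 6, 2221 (1117 left).
+365 (one year) → Jan 6, 2222 (752 left).
+365 (one year) → Jan 6, 2223 (387 left).
Jan has 31 days: +26 → Feb 1, 2223 (361 left).
Feb has 28 days: +28 → Mar 1, 2223 (333 left).
Mar has 31 days: +31 → Apr 1, 2223 (302 left).
Apr has 30 days: +30 → May 1, 2223 (272 left).
May has 31 days: +31 → Jun 1, 2223 (241 left).
Jun has 30 days: +30 → Jul 1, 2223 (211 left).
Jul has 31 days: +31 → Aug 1, 2223 (180 left).
Aug has 31 days: +31 → Sep 1, 2223 (149 left).
Sep has 30 days: +30 → Oct 1, 2223 (119 left).
Oct has 31 days: +31 → Nov 1, 2223 (88 left).
Nov has 30 days: +30 → Dec 1, 2223 (58 left).
Dec has 31 days: +31 → Jan 1, 2224 (27 left).
+27 → Jan 28, 2224.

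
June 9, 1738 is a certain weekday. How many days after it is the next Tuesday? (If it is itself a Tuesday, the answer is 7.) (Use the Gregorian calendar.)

1

Jun 9, 1738 is a Monday.
From Monday to the next Tuesday is 1 day.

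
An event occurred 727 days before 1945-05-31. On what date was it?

June 4, 1943

−365 (one year) → May 31, 1944 (362 left).
−31 → Apr 30, 1944 (end of Apr, 30 days; 331 left).
−30 → Mar 31, 1944 (end of Mar, 31 days; 301 left).
−31 → Feb 29, 1944 (end of Feb, 29 days; 270 left).
−29 → Jan 31, 1944 (end of Jan, 31 days; 241 left).
−31 → Dec 31, 1943 (end of Dec, 31 days; 210 left).
−31 → Nov 30, 1943 (end of Nov, 30 days; 179 left).
−30 → Oct 31, 1943 (end of Oct, 31 days; 149 left).
−31 → Sep 30, 1943 (end of Sep, 30 days; 118 left).
−30 → Aug 31, 1943 (end of Aug, 31 days; 88 left).
−31 → Jul 31, 1943 (end of Jul, 31 days; 57 left).
−31 → Jun 30, 1943 (end of Jun, 30 days; 26 left).
−26 → Jun 4, 1943.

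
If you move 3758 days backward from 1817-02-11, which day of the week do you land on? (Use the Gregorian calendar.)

Wednesday

Feb 11, 1817 is a Tuesday.
3758 mod 7 = 6, so 3758 days before a Tuesday is Tuesday − 6 = Wednesday.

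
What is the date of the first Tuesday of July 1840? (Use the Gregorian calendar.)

July 7, 1840

July 1, 1840 is a Wednesday.
The first Tuesday is therefore July 7 (6 days later).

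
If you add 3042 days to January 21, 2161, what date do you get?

+365 (one year) → Jan 21, 2162 (2677 left).
+365 (one year) → Jan 21, 2163 (2312 left).
+365 (one year) → Jan 21, 2164 (1947 left).
+366 (one year; includes Feb 29, 2164) → Jan 21, 2165 (1581 left).
+365 (one year) → Jan 21, 2166 (1216 left).
+365 (one year) → Jan 21, 2167 (851 left).
+365 (one year) → Jan 21, 2168 (486 left).
+366 (one year; includes Feb 29, 2168) → Jan 21, 2169 (120 left).
Jan has 31 days: +11 → Feb 1, 2169 (109 left).
Feb has 28 days: +28 → Mar 1, 2169 (81 left).
Mar has 31 days: +31 → Apr 1, 2169 (50 left).
Apr has 30 days: +30 → May 1, 2169 (20 left).
+20 → May 21, 2169.

May 21, 2169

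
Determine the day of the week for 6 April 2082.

Doomsday rule: the anchor day for the 2000s is Tuesday. For year 82: 82÷12 = 6 r 10, and 10÷4 = 2, so 6+10+2 = 18.
Tuesday + 18 ≡ Saturday — that's 2082's doomsday.
In April the doomsday date is Apr 4.
Apr 6 is 2 days after Apr 4; 2 mod 7 = 2, so Saturday + 2 = Monday.

Monday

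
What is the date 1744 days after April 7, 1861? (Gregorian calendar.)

+365 (one year) → Apr 7, 1862 (1379 left).
+365 (one year) → Apr 7, 1863 (1014 left).
+366 (one year; includes Feb 29, 1864) → Apr 7, 1864 (648 left).
+365 (one year) → Apr 7, 1865 (283 left).
Apr has 30 days: +24 → May 1, 1865 (259 left).
May has 31 days: +31 → Jun 1, 1865 (228 left).
Jun has 30 days: +30 → Jul 1, 1865 (198 left).
Jul has 31 days: +31 → Aug 1, 1865 (167 left).
Aug has 31 days: +31 → Sep 1, 1865 (136 left).
Sep has 30 days: +30 → Oct 1, 1865 (106 left).
Oct has 31 days: +31 → Nov 1, 1865 (75 left).
Nov has 30 days: +30 → Dec 1, 1865 (45 left).
Dec has 31 days: +31 → Jan 1, 1866 (14 left).
+14 → Jan 15, 1866.

January 15, 1866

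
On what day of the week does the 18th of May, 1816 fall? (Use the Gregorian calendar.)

Doomsday rule: the anchor day for the 1800s is Friday. For year 16: 16÷12 = 1 r 4, and 4÷4 = 1, so 1+4+1 = 6.
Friday + 6 ≡ Thursday — that's 1816's doomsday.
In May the doomsday date is May 9.
May 18 is 9 days after May 9; 9 mod 7 = 2, so Thursday + 2 = Saturday.

Saturday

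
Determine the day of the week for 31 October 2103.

Wednesday

January 1, 2103 is a Monday.
Jan 1, 2103 → Feb 1, 2103: 31 days (January has 31).
Feb 1, 2103 → Mar 1, 2103: 28 days (February has 28).
Mar 1, 2103 → Apr 1, 2103: 31 days (March has 31).
Apr 1, 2103 → May 1, 2103: 30 days (April has 30).
May 1, 2103 → Jun 1, 2103: 31 days (May has 31).
Jun 1, 2103 → Jul 1, 2103: 30 days (June has 30).
Jul 1, 2103 → Aug 1, 2103: 31 days (July has 31).
Aug 1, 2103 → Sep 1, 2103: 31 days (August has 31).
Sep 1, 2103 → Oct 1, 2103: 30 days (September has 30).
Oct 1, 2103 → Oct 31, 2103: 30 days.
Total: 303 days.
303 mod 7 = 2, so Monday + 2 = Wednesday.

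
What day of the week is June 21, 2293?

Doomsday rule: the anchor day for the 2200s is Friday. For year 93: 93÷12 = 7 r 9, and 9÷4 = 2, so 7+9+2 = 18.
Friday + 18 ≡ Tuesday — that's 2293's doomsday.
In June the doomsday date is Jun 6.
Jun 21 is 15 days after Jun 6; 15 mod 7 = 1, so Tuesday + 1 = Wednesday.

Wednesday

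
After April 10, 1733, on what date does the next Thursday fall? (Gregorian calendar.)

April 16, 1733

Apr 10, 1733 is a Friday.
From Friday to the next Thursday is 6 days.
Apr 10, 1733 + 6 = Apr 16, 1733.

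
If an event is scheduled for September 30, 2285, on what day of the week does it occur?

Doomsday rule: the anchor day for the 2200s is Friday. For year 85: 85÷12 = 7 r 1, and 1÷4 = 0, so 7+1+0 = 8.
Friday + 8 ≡ Saturday — that's 2285's doomsday.
In September the doomsday date is Sep 5.
Sep 30 is 25 days after Sep 5; 25 mod 7 = 4, so Saturday + 4 = Wednesday.

Wednesday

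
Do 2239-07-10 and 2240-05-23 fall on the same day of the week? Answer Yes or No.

From Jul 10, 2239 to May 23, 2240 is 318 days.
318 mod 7 = 3, so they are different weekdays.
(Jul 10, 2239 is a Wednesday; May 23, 2240 is a Saturday.)

No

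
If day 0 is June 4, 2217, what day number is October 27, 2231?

Jun 4, 2217 → Jun 4, 2218: 365 days.
Jun 4, 2218 → Jun 4, 2219: 365 days.
Jun 4, 2219 → Jun 4, 2220: 366 days (Feb 29, 2220 is in that span).
Jun 4, 2220 → Jun 4, 2221: 365 days.
Jun 4, 2221 → Jun 4, 2222: 365 days.
Jun 4, 2222 → Jun 4, 2223: 365 days.
Jun 4, 2223 → Jun 4, 2224: 366 days (Feb 29, 2224 is in that span).
Jun 4, 2224 → Jun 4, 2225: 365 days.
Jun 4, 2225 → Jun 4, 2226: 365 days.
Jun 4, 2226 → Jun 4, 2227: 365 days.
Jun 4, 2227 → Jun 4, 2228: 366 days (Feb 29, 2228 is in that span).
Jun 4, 2228 → Jun 4, 2229: 365 days.
Jun 4, 2229 → Jun 4, 2230: 365 days.
Jun 4, 2230 → Jun 4, 2231: 365 days.
Jun 4, 2231 → Jul 4, 2231: 30 days (June has 30).
Jul 4, 2231 → Aug 4, 2231: 31 days (July has 31).
Aug 4, 2231 → Sep 4, 2231: 31 days (August has 31).
Sep 4, 2231 → Oct 4, 2231: 30 days (September has 30).
Oct 4, 2231 → Oct 27, 2231: 23 days.
Total: 5258 days.

5258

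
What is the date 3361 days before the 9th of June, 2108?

−366 (one year; includes Feb 29, 2108) → Jun 9, 2107 (2995 left).
−365 (one year) → Jun 9, 2106 (2630 left).
−365 (one year) → Jun 9, 2105 (2265 left).
−365 (one year) → Jun 9, 2104 (1900 left).
−366 (one year; includes Feb 29, 2104) → Jun 9, 2103 (1534 left).
−365 (one year) → Jun 9, 2102 (1169 left).
−365 (one year) → Jun 9, 2101 (804 left).
−365 (one year) → Jun 9, 2100 (439 left).
−365 (one year) → Jun 9, 2099 (74 left).
−9 → May 31, 2099 (end of May, 31 days; 65 left).
−31 → Apr 30, 2099 (end of Apr, 30 days; 34 left).
−30 → Mar 31, 2099 (end of Mar, 31 days; 4 left).
−4 → Mar 27, 2099.

March 27, 2099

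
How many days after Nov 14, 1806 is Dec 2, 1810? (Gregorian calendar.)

1479

Nov 14, 1806 → Nov 14, 1807: 365 days.
Nov 14, 1807 → Nov 14, 1808: 366 days (Feb 29, 1808 is in that span).
Nov 14, 1808 → Nov 14, 1809: 365 days.
Nov 14, 1809 → Dec 14, 1809: 30 days (November has 30).
Dec 14, 1809 → Jan 14, 1810: 31 days (December has 31).
Jan 14, 1810 → Feb 14, 1810: 31 days (January has 31).
Feb 14, 1810 → Mar 14, 1810: 28 days (February has 28).
Mar 14, 1810 → Apr 14, 1810: 31 days (March has 31).
Apr 14, 1810 → May 14, 1810: 30 days (April has 30).
May 14, 1810 → Jun 14, 1810: 31 days (May has 31).
Jun 14, 1810 → Jul 14, 1810: 30 days (June has 30).
Jul 14, 1810 → Aug 14, 1810: 31 days (July has 31).
Aug 14, 1810 → Sep 14, 1810: 31 days (August has 31).
Sep 14, 1810 → Oct 14, 1810: 30 days (September has 30).
Oct 14, 1810 → Nov 14, 1810: 31 days (October has 31).
Nov 14, 1810 → Dec 2, 1810: 18 days.
Total: 1479 days.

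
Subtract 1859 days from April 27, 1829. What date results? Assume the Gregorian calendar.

March 25, 1824

−365 (one year) → Apr 27, 1828 (1494 left).
−366 (one year; includes Feb 29, 1828) → Apr 27, 1827 (1128 left).
−365 (one year) → Apr 27, 1826 (763 left).
−365 (one year) → Apr 27, 1825 (398 left).
−27 → Mar 31, 1825 (end of Mar, 31 days; 371 left).
−31 → Feb 28, 1825 (end of Feb, 28 days; 340 left).
−28 → Jan 31, 1825 (end of Jan, 31 days; 312 left).
−31 → Dec 31, 1824 (end of Dec, 31 days; 281 left).
−31 → Nov 30, 1824 (end of Nov, 30 days; 250 left).
−30 → Oct 31, 1824 (end of Oct, 31 days; 220 left).
−31 → Sep 30, 1824 (end of Sep, 30 days; 189 left).
−30 → Aug 31, 1824 (end of Aug, 31 days; 159 left).
−31 → Jul 31, 1824 (end of Jul, 31 days; 128 left).
−31 → Jun 30, 1824 (end of Jun, 30 days; 97 left).
−30 → May 31, 1824 (end of May, 31 days; 67 left).
−31 → Apr 30, 1824 (end of Apr, 30 days; 36 left).
−30 → Mar 31, 1824 (end of Mar, 31 days; 6 left).
−6 → Mar 25, 1824.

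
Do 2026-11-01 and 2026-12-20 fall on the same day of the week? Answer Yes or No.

From Nov 1, 2026 to Dec 20, 2026 is 49 days.
49 mod 7 = 0, so they are the same weekday.
(Nov 1, 2026 is a Sunday; Dec 20, 2026 is a Sunday.)

Yes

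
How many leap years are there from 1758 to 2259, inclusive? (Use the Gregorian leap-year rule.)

Multiples of 4 in [1758,2259]: 125.
Of those, multiples of 100: 5 (not leap unless ÷400).
Multiples of 400: 1.
Leap years = 125 − 5 + 1 = 121.

121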